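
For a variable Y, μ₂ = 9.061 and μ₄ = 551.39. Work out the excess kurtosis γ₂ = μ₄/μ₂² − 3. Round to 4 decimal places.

μ₂² = 9.061² = 82.10172
μ₄/μ₂² = 551.39 / 82.10172 = 6.71594
γ₂ = 6.71594 − 3 ≈ 3.7159

3.7159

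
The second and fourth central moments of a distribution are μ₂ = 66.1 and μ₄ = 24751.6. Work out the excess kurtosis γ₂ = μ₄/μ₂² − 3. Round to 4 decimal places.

μ₂² = 66.1² = 4369.21000
μ₄/μ₂² = 24751.6 / 4369.21000 = 5.66501
γ₂ = 5.66501 − 3 ≈ 2.6650

2.6650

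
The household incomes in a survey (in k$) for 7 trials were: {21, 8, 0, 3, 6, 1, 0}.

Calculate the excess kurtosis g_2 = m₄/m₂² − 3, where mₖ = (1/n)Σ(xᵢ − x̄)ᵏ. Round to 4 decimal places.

x̄ = 5.5714
Σ(xᵢ − x̄)² = 333.7143 ⇒ m₂ = 47.67347
Σ(xᵢ − x̄)⁴ = 59105.7609 ⇒ m₄ = 8443.68013
m₂² = 2272.75968
g_2 = m₄/m₂² − 3 = 3.71517 − 3 ≈ 0.7152

0.7152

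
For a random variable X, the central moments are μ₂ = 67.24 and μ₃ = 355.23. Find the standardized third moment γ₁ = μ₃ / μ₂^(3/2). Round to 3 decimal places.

0.644

σ = √μ₂ = √67.24 = 8.20000
σ³ = μ₂^(3/2) = 551.36800
γ₁ = μ₃/σ³ = 355.23 / 551.36800 ≈ 0.644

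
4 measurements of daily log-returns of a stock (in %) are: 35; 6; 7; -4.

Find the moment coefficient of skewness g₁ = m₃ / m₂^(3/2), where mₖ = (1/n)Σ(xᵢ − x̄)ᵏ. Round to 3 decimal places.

0.840

x̄ = (35 + 6 + 7 - 4) / 4 = 11.0000
deviations (xᵢ − x̄): 24.0000, -5.0000, -4.0000, -15.0000
Σ(xᵢ − x̄)² = 842.0000 ⇒ m₂ = 842.0000/4 = 210.50000
Σ(xᵢ − x̄)³ = 10260.0000 ⇒ m₃ = 10260.0000/4 = 2565.00000
m₂^(3/2) = 210.50000^(1.5) = 3054.06412
g₁ = m₃ / m₂^(3/2) = 2565.00000 / 3054.06412 ≈ 0.840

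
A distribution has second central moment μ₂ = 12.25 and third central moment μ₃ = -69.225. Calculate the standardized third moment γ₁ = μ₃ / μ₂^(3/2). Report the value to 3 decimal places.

-1.615

σ = √μ₂ = √12.25 = 3.50000
σ³ = μ₂^(3/2) = 42.87500
γ₁ = μ₃/σ³ = -69.225 / 42.87500 ≈ -1.615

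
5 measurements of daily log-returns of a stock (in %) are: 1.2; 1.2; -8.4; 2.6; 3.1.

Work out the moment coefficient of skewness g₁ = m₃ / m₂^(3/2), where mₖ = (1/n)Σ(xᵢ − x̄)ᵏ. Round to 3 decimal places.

x̄ = (1.2 + 1.2 - 8.4 + 2.6 + 3.1) / 5 = -0.0600
deviations (xᵢ − x̄): 1.2600, 1.2600, -8.3400, 2.6600, 3.1600
Σ(xᵢ − x̄)² = 89.7920 ⇒ m₂ = 89.7920/5 = 17.95840
Σ(xᵢ − x̄)³ = -525.7174 ⇒ m₃ = -525.7174/5 = -105.14347
m₂^(3/2) = 17.95840^(1.5) = 76.10294
g₁ = m₃ / m₂^(3/2) = -105.14347 / 76.10294 ≈ -1.382

-1.382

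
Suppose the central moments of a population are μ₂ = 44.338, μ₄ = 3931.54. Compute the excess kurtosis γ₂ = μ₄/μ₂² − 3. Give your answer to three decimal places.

μ₂² = 44.338² = 1965.85824
μ₄/μ₂² = 3931.54 / 1965.85824 = 1.99991
γ₂ = 1.99991 − 3 ≈ -1.000

-1.000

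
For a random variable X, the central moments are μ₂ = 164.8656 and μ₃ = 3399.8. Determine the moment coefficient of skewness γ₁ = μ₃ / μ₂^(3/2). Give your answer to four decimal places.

1.6060

σ = √μ₂ = √164.8656 = 12.84000
σ³ = μ₂^(3/2) = 2116.87430
γ₁ = μ₃/σ³ = 3399.8 / 2116.87430 ≈ 1.6060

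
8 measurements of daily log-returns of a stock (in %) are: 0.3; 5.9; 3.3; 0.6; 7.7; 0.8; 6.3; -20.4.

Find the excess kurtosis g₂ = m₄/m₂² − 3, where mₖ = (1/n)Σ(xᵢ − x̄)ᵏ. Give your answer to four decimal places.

2.0527

x̄ = 0.5625
Σ(xᵢ − x̄)² = 559.3987 ⇒ m₂ = 69.92484
Σ(xᵢ − x̄)⁴ = 197642.2868 ⇒ m₄ = 24705.28585
m₂² = 4889.48377
g₂ = m₄/m₂² − 3 = 5.05274 − 3 ≈ 2.0527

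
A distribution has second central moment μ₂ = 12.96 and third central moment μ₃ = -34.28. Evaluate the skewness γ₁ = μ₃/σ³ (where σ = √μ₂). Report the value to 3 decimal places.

-0.735

σ = √μ₂ = √12.96 = 3.60000
σ³ = μ₂^(3/2) = 46.65600
γ₁ = μ₃/σ³ = -34.28 / 46.65600 ≈ -0.735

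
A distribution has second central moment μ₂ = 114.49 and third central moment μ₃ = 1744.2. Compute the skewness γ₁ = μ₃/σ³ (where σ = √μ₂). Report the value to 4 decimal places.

1.4238

σ = √μ₂ = √114.49 = 10.70000
σ³ = μ₂^(3/2) = 1225.04300
γ₁ = μ₃/σ³ = 1744.2 / 1225.04300 ≈ 1.4238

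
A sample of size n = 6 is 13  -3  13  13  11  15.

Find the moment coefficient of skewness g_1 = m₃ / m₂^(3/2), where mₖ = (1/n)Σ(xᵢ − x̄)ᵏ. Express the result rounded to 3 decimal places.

-1.645

x̄ = (13 - 3 + 13 + 13 + 11 + 15) / 6 = 10.3333
deviations (xᵢ − x̄): 2.6667, -13.3333, 2.6667, 2.6667, 0.6667, 4.6667
Σ(xᵢ − x̄)² = 221.3333 ⇒ m₂ = 221.3333/6 = 36.88889
Σ(xᵢ − x̄)³ = -2211.5556 ⇒ m₃ = -2211.5556/6 = -368.59259
m₂^(3/2) = 36.88889^(1.5) = 224.04918
g_1 = m₃ / m₂^(3/2) = -368.59259 / 224.04918 ≈ -1.645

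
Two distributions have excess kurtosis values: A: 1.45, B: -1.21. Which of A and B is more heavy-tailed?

Higher excess kurtosis ⇒ heavier tails relative to the normal distribution.
1.45 vs -1.21: the larger is 1.45, so A has heavier tails. (A is leptokurtic — heavier-than-normal tails; the other is platykurtic.)

A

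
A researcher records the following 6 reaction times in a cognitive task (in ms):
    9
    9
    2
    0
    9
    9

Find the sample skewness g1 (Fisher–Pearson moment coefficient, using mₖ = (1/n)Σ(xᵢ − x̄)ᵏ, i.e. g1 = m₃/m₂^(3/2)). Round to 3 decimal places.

x̄ = (9 + 9 + 2 + 0 + 9 + 9) / 6 = 6.3333
deviations (xᵢ − x̄): 2.6667, 2.6667, -4.3333, -6.3333, 2.6667, 2.6667
Σ(xᵢ − x̄)² = 87.3333 ⇒ m₂ = 87.3333/6 = 14.55556
Σ(xᵢ − x̄)³ = -259.5556 ⇒ m₃ = -259.5556/6 = -43.25926
m₂^(3/2) = 14.55556^(1.5) = 55.53198
g1 = m₃ / m₂^(3/2) = -43.25926 / 55.53198 ≈ -0.779

-0.779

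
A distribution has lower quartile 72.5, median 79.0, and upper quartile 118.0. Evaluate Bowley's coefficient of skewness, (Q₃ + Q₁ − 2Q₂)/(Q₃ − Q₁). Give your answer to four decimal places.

0.7143

numerator: Q₃ + Q₁ − 2Q₂ = 118.0 + 72.5 − 2×79.0 = 32.5000
denominator: Q₃ − Q₁ = 118.0 − 72.5 = 45.5000
Bowley skewness = 32.5000 / 45.5000 ≈ 0.7143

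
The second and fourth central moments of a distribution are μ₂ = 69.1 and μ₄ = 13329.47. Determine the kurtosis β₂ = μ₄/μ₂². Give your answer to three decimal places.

μ₂² = 69.1² = 4774.81000
μ₄/μ₂² = 13329.47 / 4774.81000 = 2.79162
β₂ ≈ 2.792

2.792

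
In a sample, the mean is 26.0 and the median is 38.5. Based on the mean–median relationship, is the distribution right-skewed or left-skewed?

left-skewed

mean − median = 26.0 − 38.5 = -12.5
mean < median ⇒ the longer tail is on the left ⇒ left-skewed (negatively skewed).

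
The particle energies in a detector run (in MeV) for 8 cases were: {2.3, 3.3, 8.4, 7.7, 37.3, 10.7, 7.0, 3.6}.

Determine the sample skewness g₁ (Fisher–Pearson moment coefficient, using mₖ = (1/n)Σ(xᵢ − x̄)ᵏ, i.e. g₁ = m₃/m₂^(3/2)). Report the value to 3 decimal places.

1.984

x̄ = (2.3 + 3.3 + 8.4 + 7.7 + 37.3 + 10.7 + 7.0 + 3.6) / 8 = 10.0375
deviations (xᵢ − x̄): -7.7375, -6.7375, -1.6375, -2.3375, 27.2625, 0.6625, -3.0375, -6.4375
Σ(xᵢ − x̄)² = 907.7587 ⇒ m₂ = 907.7587/8 = 113.46984
Σ(xᵢ − x̄)³ = 19181.9337 ⇒ m₃ = 19181.9337/8 = 2397.74171
m₂^(3/2) = 113.46984^(1.5) = 1208.70602
g₁ = m₃ / m₂^(3/2) = 2397.74171 / 1208.70602 ≈ 1.984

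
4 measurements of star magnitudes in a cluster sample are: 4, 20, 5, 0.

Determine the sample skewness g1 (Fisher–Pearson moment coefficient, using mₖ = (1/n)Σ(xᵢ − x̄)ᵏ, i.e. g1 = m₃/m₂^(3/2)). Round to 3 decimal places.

x̄ = (4 + 20 + 5 + 0) / 4 = 7.2500
deviations (xᵢ − x̄): -3.2500, 12.7500, -2.2500, -7.2500
Σ(xᵢ − x̄)² = 230.7500 ⇒ m₂ = 230.7500/4 = 57.68750
Σ(xᵢ − x̄)³ = 1645.8750 ⇒ m₃ = 1645.8750/4 = 411.46875
m₂^(3/2) = 57.68750^(1.5) = 438.14976
g1 = m₃ / m₂^(3/2) = 411.46875 / 438.14976 ≈ 0.939

0.939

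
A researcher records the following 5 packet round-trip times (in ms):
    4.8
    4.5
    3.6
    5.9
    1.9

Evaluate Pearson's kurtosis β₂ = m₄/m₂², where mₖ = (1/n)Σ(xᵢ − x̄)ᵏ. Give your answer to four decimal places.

x̄ = 4.1400
Σ(xᵢ − x̄)² = 8.9720 ⇒ m₂ = 1.79440
Σ(xᵢ − x̄)⁴ = 35.0630 ⇒ m₄ = 7.01260
m₂² = 3.21987
β₂ = m₄/m₂² = 7.01260 / 3.21987 ≈ 2.1779

2.1779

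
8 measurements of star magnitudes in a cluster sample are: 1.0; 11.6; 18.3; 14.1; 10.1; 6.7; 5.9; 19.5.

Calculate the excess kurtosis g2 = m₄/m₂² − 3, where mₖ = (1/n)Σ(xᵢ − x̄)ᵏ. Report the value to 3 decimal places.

-1.060

x̄ = 10.9000
Σ(xᵢ − x̄)² = 280.7400 ⇒ m₂ = 35.09250
Σ(xᵢ − x̄)⁴ = 19116.3762 ⇒ m₄ = 2389.54703
m₂² = 1231.48356
g2 = m₄/m₂² − 3 = 1.94038 − 3 ≈ -1.060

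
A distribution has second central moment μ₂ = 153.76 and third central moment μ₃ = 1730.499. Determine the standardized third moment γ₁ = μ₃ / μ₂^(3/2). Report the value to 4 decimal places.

0.9076

σ = √μ₂ = √153.76 = 12.40000
σ³ = μ₂^(3/2) = 1906.62400
γ₁ = μ₃/σ³ = 1730.499 / 1906.62400 ≈ 0.9076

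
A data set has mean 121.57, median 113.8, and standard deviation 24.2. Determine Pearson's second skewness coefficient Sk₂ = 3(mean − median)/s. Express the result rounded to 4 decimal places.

Sk₂ = 3(121.57 − 113.8) / 24.2 = 3 × 7.7700 / 24.2
    = 23.3100 / 24.2 ≈ 0.9632

0.9632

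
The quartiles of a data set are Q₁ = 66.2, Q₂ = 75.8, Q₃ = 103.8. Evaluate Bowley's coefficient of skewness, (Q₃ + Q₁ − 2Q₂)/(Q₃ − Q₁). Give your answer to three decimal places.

0.489

numerator: Q₃ + Q₁ − 2Q₂ = 103.8 + 66.2 − 2×75.8 = 18.4000
denominator: Q₃ − Q₁ = 103.8 − 66.2 = 37.6000
Bowley skewness = 18.4000 / 37.6000 ≈ 0.489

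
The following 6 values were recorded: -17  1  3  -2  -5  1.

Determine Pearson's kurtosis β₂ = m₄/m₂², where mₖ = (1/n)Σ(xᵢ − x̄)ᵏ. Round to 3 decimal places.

x̄ = -3.1667
Σ(xᵢ − x̄)² = 268.8333 ⇒ m₂ = 44.80556
Σ(xᵢ − x̄)⁴ = 38681.1528 ⇒ m₄ = 6446.85880
m₂² = 2007.53781
β₂ = m₄/m₂² = 6446.85880 / 2007.53781 ≈ 3.211

3.211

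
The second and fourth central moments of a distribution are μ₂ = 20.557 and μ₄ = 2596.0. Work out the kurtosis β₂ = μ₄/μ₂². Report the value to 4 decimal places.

6.1431

μ₂² = 20.557² = 422.59025
μ₄/μ₂² = 2596.0 / 422.59025 = 6.14307
β₂ ≈ 6.1431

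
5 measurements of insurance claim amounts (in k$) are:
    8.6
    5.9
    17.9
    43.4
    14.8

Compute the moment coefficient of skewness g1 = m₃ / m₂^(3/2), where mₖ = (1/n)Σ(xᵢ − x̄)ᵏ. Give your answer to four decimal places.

1.1310

x̄ = (8.6 + 5.9 + 17.9 + 43.4 + 14.8) / 5 = 18.1200
deviations (xᵢ − x̄): -9.5200, -12.2200, -0.2200, 25.2800, -3.3200
Σ(xᵢ − x̄)² = 890.1080 ⇒ m₂ = 890.1080/5 = 178.02160
Σ(xᵢ − x̄)³ = 13431.7025 ⇒ m₃ = 13431.7025/5 = 2686.34050
m₂^(3/2) = 178.02160^(1.5) = 2375.24849
g1 = m₃ / m₂^(3/2) = 2686.34050 / 2375.24849 ≈ 1.1310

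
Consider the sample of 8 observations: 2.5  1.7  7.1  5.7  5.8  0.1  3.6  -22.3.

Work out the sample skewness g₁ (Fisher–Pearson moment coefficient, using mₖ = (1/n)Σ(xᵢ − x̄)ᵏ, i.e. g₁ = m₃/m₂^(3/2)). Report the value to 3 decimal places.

x̄ = (2.5 + 1.7 + 7.1 + 5.7 + 5.8 + 0.1 + 3.6 - 22.3) / 8 = 0.5250
deviations (xᵢ − x̄): 1.9750, 1.1750, 6.5750, 5.1750, 5.2750, -0.4250, 3.0750, -22.8250
Σ(xᵢ − x̄)² = 633.7350 ⇒ m₂ = 633.7350/8 = 79.21687
Σ(xᵢ − x̄)³ = -11283.4462 ⇒ m₃ = -11283.4462/8 = -1410.43078
m₂^(3/2) = 79.21687^(1.5) = 705.06078
g₁ = m₃ / m₂^(3/2) = -1410.43078 / 705.06078 ≈ -2.000

-2.000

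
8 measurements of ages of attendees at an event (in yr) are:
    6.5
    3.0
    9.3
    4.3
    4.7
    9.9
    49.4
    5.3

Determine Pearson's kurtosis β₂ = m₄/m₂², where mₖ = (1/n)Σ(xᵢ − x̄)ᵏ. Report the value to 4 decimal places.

x̄ = 11.5500
Σ(xᵢ − x̄)² = 1677.5600 ⇒ m₂ = 209.69500
Σ(xᵢ − x̄)⁴ = 2064925.0377 ⇒ m₄ = 258115.62972
m₂² = 43971.99302
β₂ = m₄/m₂² = 258115.62972 / 43971.99302 ≈ 5.8700

5.8700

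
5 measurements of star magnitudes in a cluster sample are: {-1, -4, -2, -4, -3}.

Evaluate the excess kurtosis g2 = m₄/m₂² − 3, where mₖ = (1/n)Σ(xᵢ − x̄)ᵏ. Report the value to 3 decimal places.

x̄ = -2.8000
Σ(xᵢ − x̄)² = 6.8000 ⇒ m₂ = 1.36000
Σ(xᵢ − x̄)⁴ = 15.0560 ⇒ m₄ = 3.01120
m₂² = 1.84960
g2 = m₄/m₂² − 3 = 1.62803 − 3 ≈ -1.372

-1.372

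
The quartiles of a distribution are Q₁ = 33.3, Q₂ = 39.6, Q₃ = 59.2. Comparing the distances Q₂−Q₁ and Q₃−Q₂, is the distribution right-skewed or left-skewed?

right-skewed

Q₂ − Q₁ = 6.3;  Q₃ − Q₂ = 19.6
Q₃ − Q₂ > Q₂ − Q₁ ⇒ the upper half is more spread out ⇒ right-skewed.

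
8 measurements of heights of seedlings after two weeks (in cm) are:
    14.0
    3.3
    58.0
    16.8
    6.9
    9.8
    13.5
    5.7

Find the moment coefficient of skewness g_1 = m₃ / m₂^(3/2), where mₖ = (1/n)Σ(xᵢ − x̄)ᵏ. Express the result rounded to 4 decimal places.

x̄ = (14.0 + 3.3 + 58.0 + 16.8 + 6.9 + 9.8 + 13.5 + 5.7) / 8 = 16.0000
deviations (xᵢ − x̄): -2.0000, -12.7000, 42.0000, 0.8000, -9.1000, -6.2000, -2.5000, -10.3000
Σ(xᵢ − x̄)² = 2163.5200 ⇒ m₂ = 2163.5200/8 = 270.44000
Σ(xᵢ − x̄)³ = 69931.8780 ⇒ m₃ = 69931.8780/8 = 8741.48475
m₂^(3/2) = 270.44000^(1.5) = 4447.40204
g_1 = m₃ / m₂^(3/2) = 8741.48475 / 4447.40204 ≈ 1.9655

1.9655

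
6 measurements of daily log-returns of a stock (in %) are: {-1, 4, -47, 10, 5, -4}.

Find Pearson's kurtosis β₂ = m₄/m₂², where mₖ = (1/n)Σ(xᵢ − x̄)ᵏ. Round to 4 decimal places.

3.8245

x̄ = -5.5000
Σ(xᵢ − x̄)² = 2185.5000 ⇒ m₂ = 364.25000
Σ(xᵢ − x̄)⁴ = 3044580.3750 ⇒ m₄ = 507430.06250
m₂² = 132678.06250
β₂ = m₄/m₂² = 507430.06250 / 132678.06250 ≈ 3.8245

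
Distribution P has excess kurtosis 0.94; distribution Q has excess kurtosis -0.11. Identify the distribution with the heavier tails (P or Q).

P

Higher excess kurtosis ⇒ heavier tails relative to the normal distribution.
0.94 vs -0.11: the larger is 0.94, so P has heavier tails. (P is leptokurtic — heavier-than-normal tails; the other is platykurtic.)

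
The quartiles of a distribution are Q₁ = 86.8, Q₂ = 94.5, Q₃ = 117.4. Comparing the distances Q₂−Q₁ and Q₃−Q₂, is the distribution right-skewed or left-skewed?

right-skewed

Q₂ − Q₁ = 7.7;  Q₃ − Q₂ = 22.9
Q₃ − Q₂ > Q₂ − Q₁ ⇒ the upper half is more spread out ⇒ right-skewed.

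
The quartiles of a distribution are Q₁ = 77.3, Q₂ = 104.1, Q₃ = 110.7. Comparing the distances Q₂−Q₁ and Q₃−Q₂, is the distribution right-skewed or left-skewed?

Q₂ − Q₁ = 26.8;  Q₃ − Q₂ = 6.6
Q₂ − Q₁ > Q₃ − Q₂ ⇒ the lower half is more spread out ⇒ left-skewed.

left-skewed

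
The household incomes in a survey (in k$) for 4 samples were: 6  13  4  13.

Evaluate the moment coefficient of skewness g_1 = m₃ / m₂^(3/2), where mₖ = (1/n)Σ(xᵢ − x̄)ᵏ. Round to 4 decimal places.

x̄ = (6 + 13 + 4 + 13) / 4 = 9.0000
deviations (xᵢ − x̄): -3.0000, 4.0000, -5.0000, 4.0000
Σ(xᵢ − x̄)² = 66.0000 ⇒ m₂ = 66.0000/4 = 16.50000
Σ(xᵢ − x̄)³ = -24.0000 ⇒ m₃ = -24.0000/4 = -6.00000
m₂^(3/2) = 16.50000^(1.5) = 67.02332
g_1 = m₃ / m₂^(3/2) = -6.00000 / 67.02332 ≈ -0.0895

-0.0895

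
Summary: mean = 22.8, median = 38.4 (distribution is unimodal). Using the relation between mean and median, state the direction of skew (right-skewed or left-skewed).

left-skewed

mean − median = 22.8 − 38.4 = -15.6
mean < median ⇒ the longer tail is on the left ⇒ left-skewed (negatively skewed).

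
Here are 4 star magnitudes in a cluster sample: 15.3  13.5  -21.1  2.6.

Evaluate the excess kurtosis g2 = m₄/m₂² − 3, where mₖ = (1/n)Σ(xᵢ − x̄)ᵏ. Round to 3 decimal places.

x̄ = 2.5750
Σ(xᵢ − x̄)² = 841.7875 ⇒ m₂ = 210.44688
Σ(xᵢ − x̄)⁴ = 354632.2289 ⇒ m₄ = 88658.05723
m₂² = 44287.88720
g2 = m₄/m₂² − 3 = 2.00186 − 3 ≈ -0.998

-0.998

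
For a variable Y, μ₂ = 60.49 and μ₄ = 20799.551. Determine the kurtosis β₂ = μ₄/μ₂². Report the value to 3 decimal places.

5.684

μ₂² = 60.49² = 3659.04010
μ₄/μ₂² = 20799.551 / 3659.04010 = 5.68443
β₂ ≈ 5.684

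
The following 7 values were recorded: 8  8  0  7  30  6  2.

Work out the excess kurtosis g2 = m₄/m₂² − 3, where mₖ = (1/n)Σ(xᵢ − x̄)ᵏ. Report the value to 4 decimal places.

x̄ = 8.7143
Σ(xᵢ − x̄)² = 585.4286 ⇒ m₂ = 83.63265
Σ(xᵢ − x̄)⁴ = 213145.4519 ⇒ m₄ = 30449.35027
m₂² = 6994.42066
g2 = m₄/m₂² − 3 = 4.35338 − 3 ≈ 1.3534

1.3534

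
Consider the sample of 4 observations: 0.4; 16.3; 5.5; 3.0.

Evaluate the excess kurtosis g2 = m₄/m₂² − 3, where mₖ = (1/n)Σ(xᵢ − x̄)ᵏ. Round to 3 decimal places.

-0.884

x̄ = 6.3000
Σ(xᵢ − x̄)² = 146.3400 ⇒ m₂ = 36.58500
Σ(xᵢ − x̄)⁴ = 11330.7378 ⇒ m₄ = 2832.68445
m₂² = 1338.46223
g2 = m₄/m₂² − 3 = 2.11637 − 3 ≈ -0.884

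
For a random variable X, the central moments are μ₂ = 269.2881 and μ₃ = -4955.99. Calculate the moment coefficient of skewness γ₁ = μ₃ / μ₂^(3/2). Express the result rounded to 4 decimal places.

σ = √μ₂ = √269.2881 = 16.41000
σ³ = μ₂^(3/2) = 4419.01772
γ₁ = μ₃/σ³ = -4955.99 / 4419.01772 ≈ -1.1215

-1.1215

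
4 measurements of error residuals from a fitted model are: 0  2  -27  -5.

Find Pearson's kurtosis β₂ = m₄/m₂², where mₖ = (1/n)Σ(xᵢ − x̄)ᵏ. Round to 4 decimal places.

x̄ = -7.5000
Σ(xᵢ − x̄)² = 533.0000 ⇒ m₂ = 133.25000
Σ(xᵢ − x̄)⁴ = 155938.2500 ⇒ m₄ = 38984.56250
m₂² = 17755.56250
β₂ = m₄/m₂² = 38984.56250 / 17755.56250 ≈ 2.1956

2.1956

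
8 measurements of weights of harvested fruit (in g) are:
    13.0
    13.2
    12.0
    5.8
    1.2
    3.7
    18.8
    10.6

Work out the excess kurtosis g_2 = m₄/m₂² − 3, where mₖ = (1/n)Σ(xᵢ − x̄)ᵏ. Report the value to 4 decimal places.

x̄ = 9.7875
Σ(xᵢ − x̄)² = 235.4488 ⇒ m₂ = 29.43109
Σ(xᵢ − x̄)⁴ = 13928.4726 ⇒ m₄ = 1741.05907
m₂² = 866.18928
g_2 = m₄/m₂² − 3 = 2.01002 − 3 ≈ -0.9900

-0.9900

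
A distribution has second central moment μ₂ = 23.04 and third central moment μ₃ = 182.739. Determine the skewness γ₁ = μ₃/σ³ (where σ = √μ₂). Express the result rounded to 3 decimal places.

σ = √μ₂ = √23.04 = 4.80000
σ³ = μ₂^(3/2) = 110.59200
γ₁ = μ₃/σ³ = 182.739 / 110.59200 ≈ 1.652

1.652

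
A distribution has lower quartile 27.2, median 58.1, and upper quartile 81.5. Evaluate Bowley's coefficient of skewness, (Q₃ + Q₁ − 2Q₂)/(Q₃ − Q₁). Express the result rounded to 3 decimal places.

numerator: Q₃ + Q₁ − 2Q₂ = 81.5 + 27.2 − 2×58.1 = -7.5000
denominator: Q₃ − Q₁ = 81.5 − 27.2 = 54.3000
Bowley skewness = -7.5000 / 54.3000 ≈ -0.138

-0.138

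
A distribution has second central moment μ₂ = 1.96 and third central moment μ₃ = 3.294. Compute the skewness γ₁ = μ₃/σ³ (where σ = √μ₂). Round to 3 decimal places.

1.200

σ = √μ₂ = √1.96 = 1.40000
σ³ = μ₂^(3/2) = 2.74400
γ₁ = μ₃/σ³ = 3.294 / 2.74400 ≈ 1.200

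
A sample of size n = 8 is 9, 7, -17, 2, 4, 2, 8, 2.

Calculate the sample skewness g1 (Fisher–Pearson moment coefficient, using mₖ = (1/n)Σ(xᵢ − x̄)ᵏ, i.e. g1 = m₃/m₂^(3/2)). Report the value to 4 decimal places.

x̄ = (9 + 7 - 17 + 2 + 4 + 2 + 8 + 2) / 8 = 2.1250
deviations (xᵢ − x̄): 6.8750, 4.8750, -19.1250, -0.1250, 1.8750, -0.1250, 5.8750, -0.1250
Σ(xᵢ − x̄)² = 474.8750 ⇒ m₂ = 474.8750/8 = 59.35938
Σ(xᵢ − x̄)³ = -6345.0938 ⇒ m₃ = -6345.0938/8 = -793.13672
m₂^(3/2) = 59.35938^(1.5) = 457.33452
g1 = m₃ / m₂^(3/2) = -793.13672 / 457.33452 ≈ -1.7343

-1.7343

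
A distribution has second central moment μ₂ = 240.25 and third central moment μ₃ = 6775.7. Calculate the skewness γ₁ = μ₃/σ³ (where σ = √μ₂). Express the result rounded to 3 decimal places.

σ = √μ₂ = √240.25 = 15.50000
σ³ = μ₂^(3/2) = 3723.87500
γ₁ = μ₃/σ³ = 6775.7 / 3723.87500 ≈ 1.820

1.820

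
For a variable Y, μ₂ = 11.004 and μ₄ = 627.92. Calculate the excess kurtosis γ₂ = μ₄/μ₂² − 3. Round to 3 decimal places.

μ₂² = 11.004² = 121.08802
μ₄/μ₂² = 627.92 / 121.08802 = 5.18565
γ₂ = 5.18565 − 3 ≈ 2.186

2.186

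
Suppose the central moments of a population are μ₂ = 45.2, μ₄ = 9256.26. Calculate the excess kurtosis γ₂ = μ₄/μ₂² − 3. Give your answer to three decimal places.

μ₂² = 45.2² = 2043.04000
μ₄/μ₂² = 9256.26 / 2043.04000 = 4.53063
γ₂ = 4.53063 − 3 ≈ 1.531

1.531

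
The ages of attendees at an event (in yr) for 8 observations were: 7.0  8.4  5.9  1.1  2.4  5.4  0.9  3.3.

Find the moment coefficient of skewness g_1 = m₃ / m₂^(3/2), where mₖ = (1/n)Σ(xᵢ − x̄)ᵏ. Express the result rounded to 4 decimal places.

x̄ = (7.0 + 8.4 + 5.9 + 1.1 + 2.4 + 5.4 + 0.9 + 3.3) / 8 = 4.3000
deviations (xᵢ − x̄): 2.7000, 4.1000, 1.6000, -3.2000, -1.9000, 1.1000, -3.4000, -1.0000
Σ(xᵢ − x̄)² = 54.2800 ⇒ m₂ = 54.2800/8 = 6.78500
Σ(xᵢ − x̄)³ = 14.1000 ⇒ m₃ = 14.1000/8 = 1.76250
m₂^(3/2) = 6.78500^(1.5) = 17.67359
g_1 = m₃ / m₂^(3/2) = 1.76250 / 17.67359 ≈ 0.0997

0.0997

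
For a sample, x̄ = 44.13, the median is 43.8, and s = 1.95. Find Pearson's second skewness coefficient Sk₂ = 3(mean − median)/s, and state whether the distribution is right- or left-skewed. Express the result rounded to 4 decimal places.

0.5077, right-skewed

Sk₂ = 3(44.13 − 43.8) / 1.95 = 3 × 0.3300 / 1.95
    = 0.9900 / 1.95 ≈ 0.5077
Sk₂ > 0 ⇒ mean > median ⇒ right-skewed (positive skew).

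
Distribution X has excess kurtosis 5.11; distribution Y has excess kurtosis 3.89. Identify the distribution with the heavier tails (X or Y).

Higher excess kurtosis ⇒ heavier tails relative to the normal distribution.
5.11 vs 3.89: the larger is 5.11, so X has heavier tails.

X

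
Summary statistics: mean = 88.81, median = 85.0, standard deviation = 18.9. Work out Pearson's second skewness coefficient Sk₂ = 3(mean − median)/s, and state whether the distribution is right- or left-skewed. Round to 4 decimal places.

Sk₂ = 3(88.81 − 85.0) / 18.9 = 3 × 3.8100 / 18.9
    = 11.4300 / 18.9 ≈ 0.6048
Sk₂ > 0 ⇒ mean > median ⇒ right-skewed (positive skew).

0.6048, right-skewed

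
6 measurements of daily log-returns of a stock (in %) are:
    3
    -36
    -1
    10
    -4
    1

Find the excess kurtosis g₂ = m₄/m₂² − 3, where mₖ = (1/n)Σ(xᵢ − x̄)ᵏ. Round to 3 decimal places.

x̄ = -4.5000
Σ(xᵢ − x̄)² = 1301.5000 ⇒ m₂ = 216.91667
Σ(xᵢ − x̄)⁴ = 1032994.3750 ⇒ m₄ = 172165.72917
m₂² = 47052.84028
g₂ = m₄/m₂² − 3 = 3.65899 − 3 ≈ 0.659

0.659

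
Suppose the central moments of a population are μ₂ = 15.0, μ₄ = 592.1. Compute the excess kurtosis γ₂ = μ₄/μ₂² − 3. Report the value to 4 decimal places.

-0.3684

μ₂² = 15.0² = 225.00000
μ₄/μ₂² = 592.1 / 225.00000 = 2.63156
γ₂ = 2.63156 − 3 ≈ -0.3684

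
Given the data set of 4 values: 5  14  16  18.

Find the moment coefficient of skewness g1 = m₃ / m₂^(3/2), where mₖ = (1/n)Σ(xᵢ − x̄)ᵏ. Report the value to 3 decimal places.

x̄ = (5 + 14 + 16 + 18) / 4 = 13.2500
deviations (xᵢ − x̄): -8.2500, 0.7500, 2.7500, 4.7500
Σ(xᵢ − x̄)² = 98.7500 ⇒ m₂ = 98.7500/4 = 24.68750
Σ(xᵢ − x̄)³ = -433.1250 ⇒ m₃ = -433.1250/4 = -108.28125
m₂^(3/2) = 24.68750^(1.5) = 122.66359
g1 = m₃ / m₂^(3/2) = -108.28125 / 122.66359 ≈ -0.883

-0.883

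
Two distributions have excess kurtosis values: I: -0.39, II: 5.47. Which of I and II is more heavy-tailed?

II

Higher excess kurtosis ⇒ heavier tails relative to the normal distribution.
-0.39 vs 5.47: the larger is 5.47, so II has heavier tails. (II is leptokurtic — heavier-than-normal tails; the other is platykurtic.)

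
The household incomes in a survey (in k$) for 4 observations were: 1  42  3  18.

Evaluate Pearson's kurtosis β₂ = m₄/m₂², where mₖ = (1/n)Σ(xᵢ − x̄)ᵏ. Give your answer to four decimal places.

1.8593

x̄ = 16.0000
Σ(xᵢ − x̄)² = 1074.0000 ⇒ m₂ = 268.50000
Σ(xᵢ − x̄)⁴ = 536178.0000 ⇒ m₄ = 134044.50000
m₂² = 72092.25000
β₂ = m₄/m₂² = 134044.50000 / 72092.25000 ≈ 1.8593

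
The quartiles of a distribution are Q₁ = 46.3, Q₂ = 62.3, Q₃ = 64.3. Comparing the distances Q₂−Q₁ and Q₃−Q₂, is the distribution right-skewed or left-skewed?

Q₂ − Q₁ = 16.0;  Q₃ − Q₂ = 2.0
Q₂ − Q₁ > Q₃ − Q₂ ⇒ the lower half is more spread out ⇒ left-skewed.

left-skewed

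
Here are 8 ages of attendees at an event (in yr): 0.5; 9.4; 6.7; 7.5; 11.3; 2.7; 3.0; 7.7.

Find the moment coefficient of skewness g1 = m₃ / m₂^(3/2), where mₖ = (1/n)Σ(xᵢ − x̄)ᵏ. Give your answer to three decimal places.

-0.186

x̄ = (0.5 + 9.4 + 6.7 + 7.5 + 11.3 + 2.7 + 3.0 + 7.7) / 8 = 6.1000
deviations (xᵢ − x̄): -5.6000, 3.3000, 0.6000, 1.4000, 5.2000, -3.4000, -3.1000, 1.6000
Σ(xᵢ − x̄)² = 95.3400 ⇒ m₂ = 95.3400/8 = 11.91750
Σ(xᵢ − x̄)³ = -61.1100 ⇒ m₃ = -61.1100/8 = -7.63875
m₂^(3/2) = 11.91750^(1.5) = 41.14127
g1 = m₃ / m₂^(3/2) = -7.63875 / 41.14127 ≈ -0.186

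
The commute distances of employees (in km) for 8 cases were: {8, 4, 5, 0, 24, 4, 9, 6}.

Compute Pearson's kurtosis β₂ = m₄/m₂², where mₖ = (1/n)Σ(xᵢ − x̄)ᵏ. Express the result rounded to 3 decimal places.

x̄ = 7.5000
Σ(xᵢ − x̄)² = 364.0000 ⇒ m₂ = 45.50000
Σ(xᵢ − x̄)⁴ = 77633.5000 ⇒ m₄ = 9704.18750
m₂² = 2070.25000
β₂ = m₄/m₂² = 9704.18750 / 2070.25000 ≈ 4.687

4.687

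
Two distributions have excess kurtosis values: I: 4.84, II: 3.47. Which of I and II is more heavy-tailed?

Higher excess kurtosis ⇒ heavier tails relative to the normal distribution.
4.84 vs 3.47: the larger is 4.84, so I has heavier tails.

I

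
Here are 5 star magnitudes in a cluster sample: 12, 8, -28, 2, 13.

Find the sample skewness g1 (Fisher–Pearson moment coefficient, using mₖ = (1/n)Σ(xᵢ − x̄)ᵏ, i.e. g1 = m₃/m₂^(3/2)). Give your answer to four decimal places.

x̄ = (12 + 8 - 28 + 2 + 13) / 5 = 1.4000
deviations (xᵢ − x̄): 10.6000, 6.6000, -29.4000, 0.6000, 11.6000
Σ(xᵢ − x̄)² = 1155.2000 ⇒ m₂ = 1155.2000/5 = 231.04000
Σ(xᵢ − x̄)³ = -22372.5600 ⇒ m₃ = -22372.5600/5 = -4474.51200
m₂^(3/2) = 231.04000^(1.5) = 3511.80800
g1 = m₃ / m₂^(3/2) = -4474.51200 / 3511.80800 ≈ -1.2741

-1.2741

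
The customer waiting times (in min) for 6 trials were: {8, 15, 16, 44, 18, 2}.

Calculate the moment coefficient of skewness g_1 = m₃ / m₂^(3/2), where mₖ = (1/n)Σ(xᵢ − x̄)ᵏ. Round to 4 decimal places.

x̄ = (8 + 15 + 16 + 44 + 18 + 2) / 6 = 17.1667
deviations (xᵢ − x̄): -9.1667, -2.1667, -1.1667, 26.8333, 0.8333, -15.1667
Σ(xᵢ − x̄)² = 1040.8333 ⇒ m₂ = 1040.8333/6 = 173.47222
Σ(xᵢ − x̄)³ = 15050.5556 ⇒ m₃ = 15050.5556/6 = 2508.42593
m₂^(3/2) = 173.47222^(1.5) = 2284.78276
g_1 = m₃ / m₂^(3/2) = 2508.42593 / 2284.78276 ≈ 1.0979

1.0979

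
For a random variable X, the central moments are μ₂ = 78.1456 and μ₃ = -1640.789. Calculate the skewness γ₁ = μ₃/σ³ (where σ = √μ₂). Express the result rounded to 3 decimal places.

σ = √μ₂ = √78.1456 = 8.84000
σ³ = μ₂^(3/2) = 690.80710
γ₁ = μ₃/σ³ = -1640.789 / 690.80710 ≈ -2.375

-2.375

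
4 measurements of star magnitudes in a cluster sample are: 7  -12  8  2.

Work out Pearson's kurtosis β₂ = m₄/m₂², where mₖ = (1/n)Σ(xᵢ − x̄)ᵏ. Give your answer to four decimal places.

x̄ = 1.2500
Σ(xᵢ − x̄)² = 254.7500 ⇒ m₂ = 63.68750
Σ(xᵢ − x̄)⁴ = 33991.5781 ⇒ m₄ = 8497.89453
m₂² = 4056.09766
β₂ = m₄/m₂² = 8497.89453 / 4056.09766 ≈ 2.0951

2.0951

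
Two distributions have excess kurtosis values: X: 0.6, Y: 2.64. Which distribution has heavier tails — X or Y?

Y

Higher excess kurtosis ⇒ heavier tails relative to the normal distribution.
0.6 vs 2.64: the larger is 2.64, so Y has heavier tails.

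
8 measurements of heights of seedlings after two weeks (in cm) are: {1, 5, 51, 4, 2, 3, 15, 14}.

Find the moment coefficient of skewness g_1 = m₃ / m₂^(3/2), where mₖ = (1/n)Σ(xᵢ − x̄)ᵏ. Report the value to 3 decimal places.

x̄ = (1 + 5 + 51 + 4 + 2 + 3 + 15 + 14) / 8 = 11.8750
deviations (xᵢ − x̄): -10.8750, -6.8750, 39.1250, -7.8750, -9.8750, -8.8750, 3.1250, 2.1250
Σ(xᵢ − x̄)² = 1948.8750 ⇒ m₂ = 1948.8750/8 = 243.60938
Σ(xᵢ − x̄)³ = 56169.8438 ⇒ m₃ = 56169.8438/8 = 7021.23047
m₂^(3/2) = 243.60938^(1.5) = 3802.25287
g_1 = m₃ / m₂^(3/2) = 7021.23047 / 3802.25287 ≈ 1.847

1.847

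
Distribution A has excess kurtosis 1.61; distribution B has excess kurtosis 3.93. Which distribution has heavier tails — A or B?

B

Higher excess kurtosis ⇒ heavier tails relative to the normal distribution.
1.61 vs 3.93: the larger is 3.93, so B has heavier tails.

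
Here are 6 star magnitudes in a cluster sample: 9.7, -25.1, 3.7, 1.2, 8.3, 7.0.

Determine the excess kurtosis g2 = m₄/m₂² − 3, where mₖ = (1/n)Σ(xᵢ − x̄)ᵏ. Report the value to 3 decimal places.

x̄ = 0.8000
Σ(xᵢ − x̄)² = 853.2800 ⇒ m₂ = 142.21333
Σ(xᵢ − x̄)⁴ = 460972.7300 ⇒ m₄ = 76828.78833
m₂² = 20224.63218
g2 = m₄/m₂² − 3 = 3.79877 − 3 ≈ 0.799

0.799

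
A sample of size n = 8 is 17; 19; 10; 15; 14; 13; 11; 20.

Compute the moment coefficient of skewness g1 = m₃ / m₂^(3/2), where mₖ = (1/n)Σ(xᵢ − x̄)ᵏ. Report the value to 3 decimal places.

x̄ = (17 + 19 + 10 + 15 + 14 + 13 + 11 + 20) / 8 = 14.8750
deviations (xᵢ − x̄): 2.1250, 4.1250, -4.8750, 0.1250, -0.8750, -1.8750, -3.8750, 5.1250
Σ(xᵢ − x̄)² = 90.8750 ⇒ m₂ = 90.8750/8 = 11.35938
Σ(xᵢ − x̄)³ = 33.0938 ⇒ m₃ = 33.0938/8 = 4.13672
m₂^(3/2) = 11.35938^(1.5) = 38.28526
g1 = m₃ / m₂^(3/2) = 4.13672 / 38.28526 ≈ 0.108

0.108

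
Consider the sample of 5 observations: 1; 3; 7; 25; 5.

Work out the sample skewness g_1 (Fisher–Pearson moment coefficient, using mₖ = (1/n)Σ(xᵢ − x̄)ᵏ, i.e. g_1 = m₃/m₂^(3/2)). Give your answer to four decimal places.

x̄ = (1 + 3 + 7 + 25 + 5) / 5 = 8.2000
deviations (xᵢ − x̄): -7.2000, -5.2000, -1.2000, 16.8000, -3.2000
Σ(xᵢ − x̄)² = 372.8000 ⇒ m₂ = 372.8000/5 = 74.56000
Σ(xᵢ − x̄)³ = 4193.2800 ⇒ m₃ = 4193.2800/5 = 838.65600
m₂^(3/2) = 74.56000^(1.5) = 643.81168
g_1 = m₃ / m₂^(3/2) = 838.65600 / 643.81168 ≈ 1.3026

1.3026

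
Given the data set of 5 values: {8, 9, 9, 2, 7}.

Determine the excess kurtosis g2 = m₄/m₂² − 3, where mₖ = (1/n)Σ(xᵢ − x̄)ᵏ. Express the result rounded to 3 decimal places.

-0.154

x̄ = 7.0000
Σ(xᵢ − x̄)² = 34.0000 ⇒ m₂ = 6.80000
Σ(xᵢ − x̄)⁴ = 658.0000 ⇒ m₄ = 131.60000
m₂² = 46.24000
g2 = m₄/m₂² − 3 = 2.84602 − 3 ≈ -0.154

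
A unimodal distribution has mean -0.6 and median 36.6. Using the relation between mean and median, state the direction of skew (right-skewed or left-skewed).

left-skewed

mean − median = -0.6 − 36.6 = -37.2
mean < median ⇒ the longer tail is on the left ⇒ left-skewed (negatively skewed).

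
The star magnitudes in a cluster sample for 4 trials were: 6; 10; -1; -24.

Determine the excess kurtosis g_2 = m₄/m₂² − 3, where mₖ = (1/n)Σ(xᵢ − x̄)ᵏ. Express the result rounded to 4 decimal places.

x̄ = -2.2500
Σ(xᵢ − x̄)² = 692.7500 ⇒ m₂ = 173.18750
Σ(xᵢ − x̄)⁴ = 250941.8281 ⇒ m₄ = 62735.45703
m₂² = 29993.91016
g_2 = m₄/m₂² − 3 = 2.09161 − 3 ≈ -0.9084

-0.9084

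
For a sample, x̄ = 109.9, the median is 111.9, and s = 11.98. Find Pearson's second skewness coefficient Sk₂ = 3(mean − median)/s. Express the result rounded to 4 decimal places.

-0.5008

Sk₂ = 3(109.9 − 111.9) / 11.98 = 3 × -2.0000 / 11.98
    = -6.0000 / 11.98 ≈ -0.5008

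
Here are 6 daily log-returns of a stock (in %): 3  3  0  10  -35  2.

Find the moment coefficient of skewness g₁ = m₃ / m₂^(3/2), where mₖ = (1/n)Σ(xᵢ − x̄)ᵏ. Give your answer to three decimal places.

-1.603

x̄ = (3 + 3 + 0 + 10 - 35 + 2) / 6 = -2.8333
deviations (xᵢ − x̄): 5.8333, 5.8333, 2.8333, 12.8333, -32.1667, 4.8333
Σ(xᵢ − x̄)² = 1298.8333 ⇒ m₂ = 1298.8333/6 = 216.47222
Σ(xᵢ − x̄)³ = -30636.4444 ⇒ m₃ = -30636.4444/6 = -5106.07407
m₂^(3/2) = 216.47222^(1.5) = 3184.95473
g₁ = m₃ / m₂^(3/2) = -5106.07407 / 3184.95473 ≈ -1.603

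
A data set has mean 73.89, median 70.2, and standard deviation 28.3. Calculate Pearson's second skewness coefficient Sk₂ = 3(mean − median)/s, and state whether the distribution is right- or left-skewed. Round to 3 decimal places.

Sk₂ = 3(73.89 − 70.2) / 28.3 = 3 × 3.6900 / 28.3
    = 11.0700 / 28.3 ≈ 0.391
Sk₂ > 0 ⇒ mean > median ⇒ right-skewed (positive skew).

0.391, right-skewed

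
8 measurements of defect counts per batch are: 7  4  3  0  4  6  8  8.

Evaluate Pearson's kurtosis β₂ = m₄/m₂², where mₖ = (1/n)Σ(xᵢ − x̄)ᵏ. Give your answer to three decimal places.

2.255

x̄ = 5.0000
Σ(xᵢ − x̄)² = 54.0000 ⇒ m₂ = 6.75000
Σ(xᵢ − x̄)⁴ = 822.0000 ⇒ m₄ = 102.75000
m₂² = 45.56250
β₂ = m₄/m₂² = 102.75000 / 45.56250 ≈ 2.255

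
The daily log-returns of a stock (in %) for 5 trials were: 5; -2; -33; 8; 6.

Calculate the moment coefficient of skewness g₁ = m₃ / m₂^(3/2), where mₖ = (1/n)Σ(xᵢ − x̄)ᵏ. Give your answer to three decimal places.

-1.331

x̄ = (5 - 2 - 33 + 8 + 6) / 5 = -3.2000
deviations (xᵢ − x̄): 8.2000, 1.2000, -29.8000, 11.2000, 9.2000
Σ(xᵢ − x̄)² = 1166.8000 ⇒ m₂ = 1166.8000/5 = 233.36000
Σ(xᵢ − x̄)³ = -23726.8800 ⇒ m₃ = -23726.8800/5 = -4745.37600
m₂^(3/2) = 233.36000^(1.5) = 3564.83657
g₁ = m₃ / m₂^(3/2) = -4745.37600 / 3564.83657 ≈ -1.331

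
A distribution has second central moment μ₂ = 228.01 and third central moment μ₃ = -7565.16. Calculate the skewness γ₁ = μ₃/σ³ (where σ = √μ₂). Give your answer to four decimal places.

-2.1973

σ = √μ₂ = √228.01 = 15.10000
σ³ = μ₂^(3/2) = 3442.95100
γ₁ = μ₃/σ³ = -7565.16 / 3442.95100 ≈ -2.1973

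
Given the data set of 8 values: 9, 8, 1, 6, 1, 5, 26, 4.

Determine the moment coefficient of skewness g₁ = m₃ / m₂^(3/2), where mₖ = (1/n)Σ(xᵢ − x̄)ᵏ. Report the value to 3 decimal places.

x̄ = (9 + 8 + 1 + 6 + 1 + 5 + 26 + 4) / 8 = 7.5000
deviations (xᵢ − x̄): 1.5000, 0.5000, -6.5000, -1.5000, -6.5000, -2.5000, 18.5000, -3.5000
Σ(xᵢ − x̄)² = 450.0000 ⇒ m₂ = 450.0000/8 = 56.25000
Σ(xᵢ − x̄)³ = 5724.0000 ⇒ m₃ = 5724.0000/8 = 715.50000
m₂^(3/2) = 56.25000^(1.5) = 421.87500
g₁ = m₃ / m₂^(3/2) = 715.50000 / 421.87500 ≈ 1.696

1.696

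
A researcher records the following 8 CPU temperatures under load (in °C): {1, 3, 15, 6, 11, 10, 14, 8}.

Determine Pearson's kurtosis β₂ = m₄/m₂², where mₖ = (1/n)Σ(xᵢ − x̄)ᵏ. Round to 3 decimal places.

1.813

x̄ = 8.5000
Σ(xᵢ − x̄)² = 174.0000 ⇒ m₂ = 21.75000
Σ(xᵢ − x̄)⁴ = 6862.5000 ⇒ m₄ = 857.81250
m₂² = 473.06250
β₂ = m₄/m₂² = 857.81250 / 473.06250 ≈ 1.813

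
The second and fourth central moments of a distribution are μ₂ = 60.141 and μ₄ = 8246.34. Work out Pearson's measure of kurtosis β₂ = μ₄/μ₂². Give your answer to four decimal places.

μ₂² = 60.141² = 3616.93988
μ₄/μ₂² = 8246.34 / 3616.93988 = 2.27992
β₂ ≈ 2.2799

2.2799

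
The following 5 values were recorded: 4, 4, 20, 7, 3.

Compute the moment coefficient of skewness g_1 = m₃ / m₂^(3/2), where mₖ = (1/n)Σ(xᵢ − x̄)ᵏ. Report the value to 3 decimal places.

1.344

x̄ = (4 + 4 + 20 + 7 + 3) / 5 = 7.6000
deviations (xᵢ − x̄): -3.6000, -3.6000, 12.4000, -0.6000, -4.6000
Σ(xᵢ − x̄)² = 201.2000 ⇒ m₂ = 201.2000/5 = 40.24000
Σ(xᵢ − x̄)³ = 1715.7600 ⇒ m₃ = 1715.7600/5 = 343.15200
m₂^(3/2) = 40.24000^(1.5) = 255.26246
g_1 = m₃ / m₂^(3/2) = 343.15200 / 255.26246 ≈ 1.344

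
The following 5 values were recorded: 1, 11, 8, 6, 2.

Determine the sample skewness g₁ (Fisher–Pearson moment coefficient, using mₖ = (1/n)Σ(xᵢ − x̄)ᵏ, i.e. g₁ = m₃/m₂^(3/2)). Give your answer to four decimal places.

0.1063

x̄ = (1 + 11 + 8 + 6 + 2) / 5 = 5.6000
deviations (xᵢ − x̄): -4.6000, 5.4000, 2.4000, 0.4000, -3.6000
Σ(xᵢ − x̄)² = 69.2000 ⇒ m₂ = 69.2000/5 = 13.84000
Σ(xᵢ − x̄)³ = 27.3600 ⇒ m₃ = 27.3600/5 = 5.47200
m₂^(3/2) = 13.84000^(1.5) = 51.48778
g₁ = m₃ / m₂^(3/2) = 5.47200 / 51.48778 ≈ 0.1063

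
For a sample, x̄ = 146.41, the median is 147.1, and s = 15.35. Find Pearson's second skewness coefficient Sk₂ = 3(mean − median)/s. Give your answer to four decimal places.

-0.1349

Sk₂ = 3(146.41 − 147.1) / 15.35 = 3 × -0.6900 / 15.35
    = -2.0700 / 15.35 ≈ -0.1349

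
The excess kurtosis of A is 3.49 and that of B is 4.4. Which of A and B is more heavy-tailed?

B

Higher excess kurtosis ⇒ heavier tails relative to the normal distribution.
3.49 vs 4.4: the larger is 4.4, so B has heavier tails.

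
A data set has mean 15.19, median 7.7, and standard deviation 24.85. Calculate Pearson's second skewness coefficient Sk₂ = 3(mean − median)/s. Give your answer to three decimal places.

Sk₂ = 3(15.19 − 7.7) / 24.85 = 3 × 7.4900 / 24.85
    = 22.4700 / 24.85 ≈ 0.904

0.904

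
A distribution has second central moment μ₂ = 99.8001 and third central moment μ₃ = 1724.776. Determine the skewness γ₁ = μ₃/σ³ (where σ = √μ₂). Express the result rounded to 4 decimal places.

1.7300

σ = √μ₂ = √99.8001 = 9.99000
σ³ = μ₂^(3/2) = 997.00300
γ₁ = μ₃/σ³ = 1724.776 / 997.00300 ≈ 1.7300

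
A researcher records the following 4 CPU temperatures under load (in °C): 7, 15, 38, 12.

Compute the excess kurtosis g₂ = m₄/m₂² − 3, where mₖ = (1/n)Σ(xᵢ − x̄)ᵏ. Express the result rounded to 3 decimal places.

-0.802

x̄ = 18.0000
Σ(xᵢ − x̄)² = 566.0000 ⇒ m₂ = 141.50000
Σ(xᵢ − x̄)⁴ = 176018.0000 ⇒ m₄ = 44004.50000
m₂² = 20022.25000
g₂ = m₄/m₂² − 3 = 2.19778 − 3 ≈ -0.802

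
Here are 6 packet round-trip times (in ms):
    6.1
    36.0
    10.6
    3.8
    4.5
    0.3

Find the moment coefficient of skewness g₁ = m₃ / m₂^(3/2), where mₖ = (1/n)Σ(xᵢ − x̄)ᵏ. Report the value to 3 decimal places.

x̄ = (6.1 + 36.0 + 10.6 + 3.8 + 4.5 + 0.3) / 6 = 10.2167
deviations (xᵢ − x̄): -4.1167, 25.7833, 0.3833, -6.4167, -5.7167, -9.9167
Σ(xᵢ − x̄)² = 854.0683 ⇒ m₂ = 854.0683/6 = 142.34472
Σ(xᵢ − x̄)³ = 15644.3156 ⇒ m₃ = 15644.3156/6 = 2607.38593
m₂^(3/2) = 142.34472^(1.5) = 1698.29079
g₁ = m₃ / m₂^(3/2) = 2607.38593 / 1698.29079 ≈ 1.535

1.535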